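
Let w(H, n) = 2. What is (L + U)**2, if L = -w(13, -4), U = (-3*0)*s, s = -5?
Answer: 4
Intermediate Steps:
U = 0 (U = -3*0*(-5) = 0*(-5) = 0)
L = -2 (L = -1*2 = -2)
(L + U)**2 = (-2 + 0)**2 = (-2)**2 = 4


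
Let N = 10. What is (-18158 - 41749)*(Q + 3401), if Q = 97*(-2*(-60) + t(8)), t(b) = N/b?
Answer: -3633299643/4 ≈ -9.0832e+8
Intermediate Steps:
t(b) = 10/b
Q = 47045/4 (Q = 97*(-2*(-60) + 10/8) = 97*(120 + 10*(⅛)) = 97*(120 + 5/4) = 97*(485/4) = 47045/4 ≈ 11761.)
(-18158 - 41749)*(Q + 3401) = (-18158 - 41749)*(47045/4 + 3401) = -59907*60649/4 = -3633299643/4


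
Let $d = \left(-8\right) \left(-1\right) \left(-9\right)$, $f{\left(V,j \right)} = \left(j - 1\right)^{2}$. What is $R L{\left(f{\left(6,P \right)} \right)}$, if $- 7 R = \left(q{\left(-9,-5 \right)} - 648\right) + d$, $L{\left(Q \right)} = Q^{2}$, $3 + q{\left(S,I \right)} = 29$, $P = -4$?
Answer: $\frac{433750}{7} \approx 61964.0$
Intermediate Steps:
$q{\left(S,I \right)} = 26$ ($q{\left(S,I \right)} = -3 + 29 = 26$)
$f{\left(V,j \right)} = \left(-1 + j\right)^{2}$
$d = -72$ ($d = 8 \left(-9\right) = -72$)
$R = \frac{694}{7}$ ($R = - \frac{\left(26 - 648\right) - 72}{7} = - \frac{-622 - 72}{7} = \left(- \frac{1}{7}\right) \left(-694\right) = \frac{694}{7} \approx 99.143$)
$R L{\left(f{\left(6,P \right)} \right)} = \frac{694 \left(\left(-1 - 4\right)^{2}\right)^{2}}{7} = \frac{694 \left(\left(-5\right)^{2}\right)^{2}}{7} = \frac{694 \cdot 25^{2}}{7} = \frac{694}{7} \cdot 625 = \frac{433750}{7}$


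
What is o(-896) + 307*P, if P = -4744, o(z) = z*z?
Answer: -653592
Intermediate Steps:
o(z) = z²
o(-896) + 307*P = (-896)² + 307*(-4744) = 802816 - 1456408 = -653592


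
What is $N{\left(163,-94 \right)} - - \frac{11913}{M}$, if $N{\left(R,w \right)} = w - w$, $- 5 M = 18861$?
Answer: $- \frac{19855}{6287} \approx -3.1581$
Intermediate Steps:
$M = - \frac{18861}{5}$ ($M = \left(- \frac{1}{5}\right) 18861 = - \frac{18861}{5} \approx -3772.2$)
$N{\left(R,w \right)} = 0$
$N{\left(163,-94 \right)} - - \frac{11913}{M} = 0 - - \frac{11913}{- \frac{18861}{5}} = 0 - \left(-11913\right) \left(- \frac{5}{18861}\right) = 0 - \frac{19855}{6287} = - \frac{19855}{6287}$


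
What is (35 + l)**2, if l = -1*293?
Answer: 66564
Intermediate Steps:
l = -293
(35 + l)**2 = (35 - 293)**2 = (-258)**2 = 66564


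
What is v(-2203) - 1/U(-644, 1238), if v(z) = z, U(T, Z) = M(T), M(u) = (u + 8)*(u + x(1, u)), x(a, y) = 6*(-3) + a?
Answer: -926132389/420396 ≈ -2203.0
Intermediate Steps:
x(a, y) = -18 + a
M(u) = (-17 + u)*(8 + u) (M(u) = (u + 8)*(u + (-18 + 1)) = (8 + u)*(u - 17) = (8 + u)*(-17 + u) = (-17 + u)*(8 + u))
U(T, Z) = -136 + T² - 9*T
v(-2203) - 1/U(-644, 1238) = -2203 - 1/(-136 + (-644)² - 9*(-644)) = -2203 - 1/(-136 + 414736 + 5796) = -2203 - 1/420396 = -926132389/420396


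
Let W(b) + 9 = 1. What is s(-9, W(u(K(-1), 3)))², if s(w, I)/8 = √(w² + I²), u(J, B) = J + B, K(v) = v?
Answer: 9280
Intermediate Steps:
u(J, B) = B + J
W(b) = -8 (W(b) = -9 + 1 = -8)
s(w, I) = 8*√(I² + w²) (s(w, I) = 8*√(w² + I²) = 8*√(I² + w²))
s(-9, W(u(K(-1), 3)))² = (8*√((-8)² + (-9)²))² = (8*√(64 + 81))² = (8*√145)² = 9280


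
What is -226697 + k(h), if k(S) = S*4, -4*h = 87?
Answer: -226784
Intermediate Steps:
h = -87/4 (h = -¼*87 = -87/4 ≈ -21.750)
k(S) = 4*S
-226697 + k(h) = -226697 + 4*(-87/4) = -226697 - 87 = -226784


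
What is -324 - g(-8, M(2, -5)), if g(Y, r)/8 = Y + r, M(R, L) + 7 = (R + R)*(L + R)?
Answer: -108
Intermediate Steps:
M(R, L) = -7 + 2*R*(L + R) (M(R, L) = -7 + (R + R)*(L + R) = -7 + (2*R)*(L + R) = -7 + 2*R*(L + R))
g(Y, r) = 8*Y + 8*r (g(Y, r) = 8*(Y + r) = 8*Y + 8*r)
-324 - g(-8, M(2, -5)) = -324 - (8*(-8) + 8*(-7 + 2*2² + 2*(-5)*2)) = -324 - (-64 + 8*(-7 + 2*4 - 20)) = -324 - (-64 + 8*(-7 + 8 - 20)) = -324 - (-64 + 8*(-19)) = -324 - (-64 - 152) = -324 - 1*(-216) = -324 + 216 = -108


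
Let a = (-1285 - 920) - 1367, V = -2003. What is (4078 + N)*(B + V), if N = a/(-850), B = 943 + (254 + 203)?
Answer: -1046166408/425 ≈ -2.4616e+6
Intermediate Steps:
B = 1400 (B = 943 + 457 = 1400)
a = -3572 (a = -2205 - 1367 = -3572)
N = 1786/425 (N = -3572/(-850) = -3572*(-1/850) = 1786/425 ≈ 4.2024)
(4078 + N)*(B + V) = (4078 + 1786/425)*(1400 - 2003) = (1734936/425)*(-603) = -1046166408/425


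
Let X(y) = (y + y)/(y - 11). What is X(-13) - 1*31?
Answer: -359/12 ≈ -29.917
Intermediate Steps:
X(y) = 2*y/(-11 + y) (X(y) = (2*y)/(-11 + y) = 2*y/(-11 + y))
X(-13) - 1*31 = 2*(-13)/(-11 - 13) - 1*31 = 2*(-13)/(-24) - 31 = 2*(-13)*(-1/24) - 31 = 13/12 - 31 = -359/12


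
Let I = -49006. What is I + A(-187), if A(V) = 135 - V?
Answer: -48684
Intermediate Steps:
I + A(-187) = -49006 + (135 - 1*(-187)) = -49006 + (135 + 187) = -49006 + 322 = -48684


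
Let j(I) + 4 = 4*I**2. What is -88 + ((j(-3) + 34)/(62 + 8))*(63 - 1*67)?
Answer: -3212/35 ≈ -91.771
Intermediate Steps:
j(I) = -4 + 4*I**2
-88 + ((j(-3) + 34)/(62 + 8))*(63 - 1*67) = -88 + (((-4 + 4*(-3)**2) + 34)/(62 + 8))*(63 - 1*67) = -88 + (((-4 + 4*9) + 34)/70)*(63 - 67) = -88 + (((-4 + 36) + 34)*(1/70))*(-4) = -88 + ((32 + 34)*(1/70))*(-4) = -88 + (66*(1/70))*(-4) = -88 + (33/35)*(-4) = -88 - 132/35 = -3212/35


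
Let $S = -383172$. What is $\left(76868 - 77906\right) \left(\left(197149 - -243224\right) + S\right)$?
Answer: $-59374638$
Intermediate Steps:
$\left(76868 - 77906\right) \left(\left(197149 - -243224\right) + S\right) = \left(76868 - 77906\right) \left(\left(197149 - -243224\right) - 383172\right) = - 1038 \left(\left(197149 + 243224\right) - 383172\right) = - 1038 \left(440373 - 383172\right) = \left(-1038\right) 57201 = -59374638$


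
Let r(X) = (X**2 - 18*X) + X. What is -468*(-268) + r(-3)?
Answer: 125484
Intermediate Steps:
r(X) = X**2 - 17*X
-468*(-268) + r(-3) = -468*(-268) - 3*(-17 - 3) = 125424 - 3*(-20) = 125424 + 60 = 125484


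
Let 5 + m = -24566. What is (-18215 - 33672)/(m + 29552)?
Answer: -51887/4981 ≈ -10.417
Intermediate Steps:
m = -24571 (m = -5 - 24566 = -24571)
(-18215 - 33672)/(m + 29552) = (-18215 - 33672)/(-24571 + 29552) = -51887/4981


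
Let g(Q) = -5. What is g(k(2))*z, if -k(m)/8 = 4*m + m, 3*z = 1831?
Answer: -9155/3 ≈ -3051.7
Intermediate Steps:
z = 1831/3 (z = (⅓)*1831 = 1831/3 ≈ 610.33)
k(m) = -40*m (k(m) = -8*(4*m + m) = -40*m)
g(k(2))*z = -5*1831/3 = -9155/3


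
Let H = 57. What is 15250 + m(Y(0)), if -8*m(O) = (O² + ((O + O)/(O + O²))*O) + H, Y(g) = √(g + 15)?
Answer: 853481/56 + √15/56 ≈ 15241.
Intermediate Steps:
Y(g) = √(15 + g)
m(O) = -57/8 - O²/8 - O²/(4*(O + O²)) (m(O) = -((O² + ((O + O)/(O + O²))*O) + 57)/8 = -((O² + ((2*O)/(O + O²))*O) + 57)/8 = -((O² + (2*O/(O + O²))*O) + 57)/8 = -((O² + 2*O²/(O + O²)) + 57)/8 = -(57 + O² + 2*O²/(O + O²))/8 = -57/8 - O²/8 - O²/(4*(O + O²)))
15250 + m(Y(0)) = 15250 + (-57 - (√(15 + 0))² - (√(15 + 0))³ - 59*√(15 + 0))/(8*(1 + √(15 + 0))) = 15250 + (-57 - (√15)² - (√15)³ - 59*√15)/(8*(1 + √15)) = 15250 + (-57 - 1*15 - 15*√15 - 59*√15)/(8*(1 + √15)) = 15250 + (-57 - 15 - 15*√15 - 59*√15)/(8*(1 + √15)) = 15250 + (-72 - 74*√15)/(8*(1 + √15))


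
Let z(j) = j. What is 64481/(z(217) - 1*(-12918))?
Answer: 64481/13135 ≈ 4.9091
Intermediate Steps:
64481/(z(217) - 1*(-12918)) = 64481/(217 - 1*(-12918)) = 64481/(217 + 12918) = 64481/13135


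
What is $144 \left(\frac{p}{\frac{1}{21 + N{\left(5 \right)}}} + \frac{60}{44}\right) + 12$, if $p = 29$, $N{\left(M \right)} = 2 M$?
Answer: $\frac{1426308}{11} \approx 1.2966 \cdot 10^{5}$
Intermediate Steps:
$144 \left(\frac{p}{\frac{1}{21 + N{\left(5 \right)}}} + \frac{60}{44}\right) + 12 = 144 \left(\frac{29}{\frac{1}{21 + 2 \cdot 5}} + \frac{60}{44}\right) + 12 = 144 \left(\frac{29}{\frac{1}{21 + 10}} + 60 \cdot \frac{1}{44}\right) + 12 = 144 \left(\frac{29}{\frac{1}{31}} + \frac{15}{11}\right) + 12 = 144 \left(29 \frac{1}{\frac{1}{31}} + \frac{15}{11}\right) + 12 = 144 \left(29 \cdot 31 + \frac{15}{11}\right) + 12 = 144 \left(899 + \frac{15}{11}\right) + 12 = 144 \cdot \frac{9904}{11} + 12 = \frac{1426176}{11} + 12 = \frac{1426308}{11}$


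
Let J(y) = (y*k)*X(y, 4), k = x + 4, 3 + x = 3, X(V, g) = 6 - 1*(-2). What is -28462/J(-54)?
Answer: 14231/864 ≈ 16.471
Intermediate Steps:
X(V, g) = 8 (X(V, g) = 6 + 2 = 8)
x = 0 (x = -3 + 3 = 0)
k = 4 (k = 0 + 4 = 4)
J(y) = 32*y (J(y) = (y*4)*8 = (4*y)*8 = 32*y)
-28462/J(-54) = -28462/(32*(-54)) = -28462/(-1728) = -28462*(-1/1728) = 14231/864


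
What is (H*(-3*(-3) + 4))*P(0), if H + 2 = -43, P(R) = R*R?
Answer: 0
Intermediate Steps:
P(R) = R²
H = -45 (H = -2 - 43 = -45)
(H*(-3*(-3) + 4))*P(0) = -45*(-3*(-3) + 4)*0² = -45*(9 + 4)*0 = -45*13*0 = -585*0 = 0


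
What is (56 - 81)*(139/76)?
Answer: -3475/76 ≈ -45.724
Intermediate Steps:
(56 - 81)*(139/76) = -3475/76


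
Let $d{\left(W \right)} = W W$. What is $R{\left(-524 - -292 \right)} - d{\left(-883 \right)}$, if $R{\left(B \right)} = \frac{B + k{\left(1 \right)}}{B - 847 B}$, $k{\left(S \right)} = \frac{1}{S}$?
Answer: $- \frac{51010373213}{65424} \approx -7.7969 \cdot 10^{5}$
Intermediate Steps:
$R{\left(B \right)} = - \frac{1 + B}{846 B}$ ($R{\left(B \right)} = \frac{B + 1^{-1}}{B - 847 B} = \frac{B + 1}{\left(-846\right) B} = \left(1 + B\right) \left(- \frac{1}{846 B}\right) = - \frac{1 + B}{846 B}$)
$d{\left(W \right)} = W^{2}$
$R{\left(-524 - -292 \right)} - d{\left(-883 \right)} = \frac{-1 - \left(-524 - -292\right)}{846 \left(-524 - -292\right)} - \left(-883\right)^{2} = \frac{-1 - \left(-524 + 292\right)}{846 \left(-524 + 292\right)} - 779689 = \frac{-1 - -232}{846 \left(-232\right)} - 779689 = \frac{1}{846} \left(- \frac{1}{232}\right) \left(-1 + 232\right) - 779689 = \frac{1}{846} \left(- \frac{1}{232}\right) 231 - 779689 = - \frac{77}{65424} - 779689 = - \frac{51010373213}{65424}$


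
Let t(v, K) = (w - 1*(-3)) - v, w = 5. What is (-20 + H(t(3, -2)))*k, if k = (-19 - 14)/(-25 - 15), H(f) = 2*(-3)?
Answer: -429/20 ≈ -21.450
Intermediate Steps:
t(v, K) = 8 - v (t(v, K) = (5 - 1*(-3)) - v = (5 + 3) - v = 8 - v)
H(f) = -6
k = 33/40 (k = -33/(-40) = -33*(-1/40) = 33/40 ≈ 0.82500)
(-20 + H(t(3, -2)))*k = (-20 - 6)*(33/40) = -26*33/40 = -429/20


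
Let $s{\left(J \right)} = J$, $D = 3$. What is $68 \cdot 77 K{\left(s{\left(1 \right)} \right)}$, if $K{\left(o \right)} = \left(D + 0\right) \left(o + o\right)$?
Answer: $31416$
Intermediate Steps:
$K{\left(o \right)} = 6 o$ ($K{\left(o \right)} = \left(3 + 0\right) \left(o + o\right) = 3 \cdot 2 o = 6 o$)
$68 \cdot 77 K{\left(s{\left(1 \right)} \right)} = 68 \cdot 77 \cdot 6 \cdot 1 = 5236 \cdot 6 = 31416$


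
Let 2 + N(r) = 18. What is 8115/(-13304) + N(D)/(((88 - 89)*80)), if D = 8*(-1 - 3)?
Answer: -53879/66520 ≈ -0.80997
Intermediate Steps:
D = -32 (D = 8*(-4) = -32)
N(r) = 16 (N(r) = -2 + 18 = 16)
8115/(-13304) + N(D)/(((88 - 89)*80)) = 8115/(-13304) + 16/(((88 - 89)*80)) = 8115*(-1/13304) + 16/((-1*80)) = -8115/13304 + 16/(-80) = -8115/13304 + 16*(-1/80) = -8115/13304 - ⅕ = -53879/66520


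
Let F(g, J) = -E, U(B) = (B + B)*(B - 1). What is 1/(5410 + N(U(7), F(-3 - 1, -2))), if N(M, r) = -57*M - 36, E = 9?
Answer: 1/586 ≈ 0.0017065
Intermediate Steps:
U(B) = 2*B*(-1 + B) (U(B) = (2*B)*(-1 + B) = 2*B*(-1 + B))
F(g, J) = -9 (F(g, J) = -1*9 = -9)
N(M, r) = -36 - 57*M
1/(5410 + N(U(7), F(-3 - 1, -2))) = 1/(5410 + (-36 - 114*7*(-1 + 7))) = 1/(5410 + (-36 - 114*7*6)) = 1/(5410 + (-36 - 57*84)) = 1/(5410 + (-36 - 4788)) = 1/(5410 - 4824) = 1/586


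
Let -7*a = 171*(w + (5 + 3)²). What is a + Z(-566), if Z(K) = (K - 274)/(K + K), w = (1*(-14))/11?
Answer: -33375000/21791 ≈ -1531.6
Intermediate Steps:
w = -14/11 (w = -14*1/11 = -14/11 ≈ -1.2727)
Z(K) = (-274 + K)/(2*K) (Z(K) = (-274 + K)/((2*K)) = (-274 + K)*(1/(2*K)) = (-274 + K)/(2*K))
a = -117990/77 (a = -171*(-14/11 + (5 + 3)²)/7 = -171*(-14/11 + 8²)/7 = -171*(-14/11 + 64)/7 = -171*690/(7*11) = -⅐*117990/11 = -117990/77 ≈ -1532.3)
a + Z(-566) = -117990/77 + (½)*(-274 - 566)/(-566) = -117990/77 + (½)*(-1/566)*(-840) = -117990/77 + 210/283 = -33375000/21791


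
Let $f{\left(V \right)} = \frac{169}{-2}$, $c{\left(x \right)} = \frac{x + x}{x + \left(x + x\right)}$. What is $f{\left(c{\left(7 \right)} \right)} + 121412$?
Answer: $\frac{242655}{2} \approx 1.2133 \cdot 10^{5}$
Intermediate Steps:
$c{\left(x \right)} = \frac{2}{3}$ ($c{\left(x \right)} = \frac{2 x}{x + 2 x} = \frac{2 x}{3 x} = 2 x \frac{1}{3 x} = \frac{2}{3}$)
$f{\left(V \right)} = - \frac{169}{2}$ ($f{\left(V \right)} = 169 \left(- \frac{1}{2}\right) = - \frac{169}{2}$)
$f{\left(c{\left(7 \right)} \right)} + 121412 = - \frac{169}{2} + 121412 = \frac{242655}{2}$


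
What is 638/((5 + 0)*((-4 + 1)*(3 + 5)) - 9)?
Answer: -638/129 ≈ -4.9457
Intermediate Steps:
638/((5 + 0)*((-4 + 1)*(3 + 5)) - 9) = 638/(5*(-3*8) - 9) = 638/(5*(-24) - 9) = 638/(-120 - 9) = 638/(-129) = 638*(-1/129) = -638/129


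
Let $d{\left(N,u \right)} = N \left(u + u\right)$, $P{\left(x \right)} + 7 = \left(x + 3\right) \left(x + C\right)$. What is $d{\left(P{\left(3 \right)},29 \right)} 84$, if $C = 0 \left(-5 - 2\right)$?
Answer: $53592$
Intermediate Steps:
$C = 0$ ($C = 0 \left(-5 - 2\right) = 0 \left(-7\right) = 0$)
$P{\left(x \right)} = -7 + x \left(3 + x\right)$ ($P{\left(x \right)} = -7 + \left(x + 3\right) \left(x + 0\right) = -7 + \left(3 + x\right) x = -7 + x \left(3 + x\right)$)
$d{\left(N,u \right)} = 2 N u$ ($d{\left(N,u \right)} = N 2 u = 2 N u$)
$d{\left(P{\left(3 \right)},29 \right)} 84 = 2 \left(-7 + 3^{2} + 3 \cdot 3\right) 29 \cdot 84 = 2 \left(-7 + 9 + 9\right) 29 \cdot 84 = 2 \cdot 11 \cdot 29 \cdot 84 = 638 \cdot 84 = 53592$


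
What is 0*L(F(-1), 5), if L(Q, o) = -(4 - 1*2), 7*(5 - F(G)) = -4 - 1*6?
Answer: 0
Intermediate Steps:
F(G) = 45/7 (F(G) = 5 - (-4 - 1*6)/7 = 5 - (-4 - 6)/7 = 5 - ⅐*(-10) = 5 + 10/7 = 45/7)
L(Q, o) = -2 (L(Q, o) = -(4 - 2) = -1*2 = -2)
0*L(F(-1), 5) = 0*(-2) = 0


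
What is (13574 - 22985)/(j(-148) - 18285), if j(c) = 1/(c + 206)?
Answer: 545838/1060529 ≈ 0.51468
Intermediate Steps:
j(c) = 1/(206 + c)
(13574 - 22985)/(j(-148) - 18285) = (13574 - 22985)/(1/(206 - 148) - 18285) = -9411/(1/58 - 18285) = -9411/(-1060529/58) = -9411*(-58/1060529) = 545838/1060529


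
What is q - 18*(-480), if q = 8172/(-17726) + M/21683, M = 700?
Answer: 1660321953922/192176429 ≈ 8639.6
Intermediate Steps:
q = -82392638/192176429 (q = 8172/(-17726) + 700/21683 = 8172*(-1/17726) + 700*(1/21683) = -4086/8863 + 700/21683 = -82392638/192176429 ≈ -0.42873)
q - 18*(-480) = -82392638/192176429 - 18*(-480) = -82392638/192176429 - 1*(-8640) = -82392638/192176429 + 8640 = 1660321953922/192176429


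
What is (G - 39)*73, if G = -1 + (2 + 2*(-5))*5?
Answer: -5840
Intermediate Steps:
G = -41 (G = -1 + (2 - 10)*5 = -1 - 8*5 = -1 - 40 = -41)
(G - 39)*73 = (-41 - 39)*73 = -80*73 = -5840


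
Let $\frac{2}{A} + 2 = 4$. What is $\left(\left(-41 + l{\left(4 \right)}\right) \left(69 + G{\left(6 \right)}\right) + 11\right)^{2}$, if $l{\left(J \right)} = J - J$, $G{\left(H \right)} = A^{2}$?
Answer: $8173881$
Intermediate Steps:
$A = 1$ ($A = \frac{2}{-2 + 4} = \frac{2}{2} = 2 \cdot \frac{1}{2} = 1$)
$G{\left(H \right)} = 1$ ($G{\left(H \right)} = 1^{2} = 1$)
$l{\left(J \right)} = 0$
$\left(\left(-41 + l{\left(4 \right)}\right) \left(69 + G{\left(6 \right)}\right) + 11\right)^{2} = \left(\left(-41 + 0\right) \left(69 + 1\right) + 11\right)^{2} = \left(\left(-41\right) 70 + 11\right)^{2} = \left(-2870 + 11\right)^{2} = \left(-2859\right)^{2} = 8173881$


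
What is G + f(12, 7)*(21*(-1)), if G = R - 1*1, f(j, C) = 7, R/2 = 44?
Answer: -60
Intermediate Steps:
R = 88 (R = 2*44 = 88)
G = 87 (G = 88 - 1*1 = 88 - 1 = 87)
G + f(12, 7)*(21*(-1)) = 87 + 7*(21*(-1)) = 87 + 7*(-21) = 87 - 147 = -60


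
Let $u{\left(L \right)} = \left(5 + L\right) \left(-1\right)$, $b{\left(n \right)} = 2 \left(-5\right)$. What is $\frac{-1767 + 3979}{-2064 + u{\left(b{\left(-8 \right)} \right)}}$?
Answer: $- \frac{2212}{2059} \approx -1.0743$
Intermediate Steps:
$b{\left(n \right)} = -10$
$u{\left(L \right)} = -5 - L$
$\frac{-1767 + 3979}{-2064 + u{\left(b{\left(-8 \right)} \right)}} = \frac{-1767 + 3979}{-2064 - -5} = \frac{2212}{-2064 + \left(-5 + 10\right)} = \frac{2212}{-2064 + 5} = \frac{2212}{-2059} = 2212 \left(- \frac{1}{2059}\right) = - \frac{2212}{2059}$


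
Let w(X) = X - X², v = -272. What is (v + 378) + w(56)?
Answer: -2974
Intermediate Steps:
(v + 378) + w(56) = (-272 + 378) + 56*(1 - 1*56) = 106 + 56*(1 - 56) = 106 + 56*(-55) = 106 - 3080 = -2974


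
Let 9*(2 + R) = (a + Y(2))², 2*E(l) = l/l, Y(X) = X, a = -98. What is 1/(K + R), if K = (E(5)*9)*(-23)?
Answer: 2/1837 ≈ 0.0010887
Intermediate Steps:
E(l) = ½ (E(l) = (l/l)/2 = (½)*1 = ½)
K = -207/2 (K = ((½)*9)*(-23) = (9/2)*(-23) = -207/2 ≈ -103.50)
R = 1022 (R = -2 + (-98 + 2)²/9 = -2 + (⅑)*(-96)² = -2 + (⅑)*9216 = -2 + 1024 = 1022)
1/(K + R) = 1/(-207/2 + 1022) = 1/(1837/2) = 2/1837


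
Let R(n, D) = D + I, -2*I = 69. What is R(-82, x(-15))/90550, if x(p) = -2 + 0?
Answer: -73/181100 ≈ -0.00040309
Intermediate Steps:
I = -69/2 (I = -½*69 = -69/2 ≈ -34.500)
x(p) = -2
R(n, D) = -69/2 + D (R(n, D) = D - 69/2 = -69/2 + D)
R(-82, x(-15))/90550 = (-69/2 - 2)/90550 = -73/2*1/90550 = -73/181100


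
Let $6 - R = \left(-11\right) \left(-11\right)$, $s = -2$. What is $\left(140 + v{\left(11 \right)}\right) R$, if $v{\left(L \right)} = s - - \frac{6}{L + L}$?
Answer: $- \frac{174915}{11} \approx -15901.0$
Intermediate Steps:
$R = -115$ ($R = 6 - \left(-11\right) \left(-11\right) = 6 - 121 = -115$)
$v{\left(L \right)} = -2 + \frac{3}{L}$ ($v{\left(L \right)} = -2 - - \frac{6}{L + L} = -2 - - \frac{6}{2 L} = -2 - - 6 \frac{1}{2 L} = -2 - - \frac{3}{L} = -2 + \frac{3}{L}$)
$\left(140 + v{\left(11 \right)}\right) R = \left(140 - \left(2 - \frac{3}{11}\right)\right) \left(-115\right) = \left(140 + \left(-2 + 3 \cdot \frac{1}{11}\right)\right) \left(-115\right) = \left(140 + \left(-2 + \frac{3}{11}\right)\right) \left(-115\right) = \left(140 - \frac{19}{11}\right) \left(-115\right) = \frac{1521}{11} \left(-115\right) = - \frac{174915}{11}$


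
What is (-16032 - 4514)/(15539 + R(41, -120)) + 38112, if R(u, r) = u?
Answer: 296882207/7790 ≈ 38111.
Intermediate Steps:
(-16032 - 4514)/(15539 + R(41, -120)) + 38112 = (-16032 - 4514)/(15539 + 41) + 38112 = -20546/15580 + 38112 = -20546*1/15580 + 38112 = -10273/7790 + 38112 = 296882207/7790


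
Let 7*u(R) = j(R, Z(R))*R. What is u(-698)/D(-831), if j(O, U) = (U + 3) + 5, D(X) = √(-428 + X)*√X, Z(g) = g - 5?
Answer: -485110*√1046229/7323603 ≈ -67.753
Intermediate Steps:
Z(g) = -5 + g
D(X) = √X*√(-428 + X)
j(O, U) = 8 + U (j(O, U) = (3 + U) + 5 = 8 + U)
u(R) = R*(3 + R)/7 (u(R) = ((8 + (-5 + R))*R)/7 = ((3 + R)*R)/7 = (R*(3 + R))/7 = R*(3 + R)/7)
u(-698)/D(-831) = ((⅐)*(-698)*(3 - 698))/((√(-831)*√(-428 - 831))) = ((⅐)*(-698)*(-695))/(((I*√831)*√(-1259))) = 485110/(7*(((I*√831)*(I*√1259)))) = 485110/(7*((-√1046229))) = 485110*(-√1046229/1046229)/7 = -485110*√1046229/7323603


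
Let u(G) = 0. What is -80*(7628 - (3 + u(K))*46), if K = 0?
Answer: -599200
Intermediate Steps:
-80*(7628 - (3 + u(K))*46) = -80*(7628 - (3 + 0)*46) = -80*(7628 - 3*46) = -80*(7628 - 1*138) = -80*(7628 - 138) = -80*7490 = -599200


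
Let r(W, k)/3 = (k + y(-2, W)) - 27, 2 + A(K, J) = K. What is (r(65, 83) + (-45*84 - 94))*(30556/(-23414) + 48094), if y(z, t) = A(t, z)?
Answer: -1980145490060/11707 ≈ -1.6914e+8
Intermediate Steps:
A(K, J) = -2 + K
y(z, t) = -2 + t
r(W, k) = -87 + 3*W + 3*k (r(W, k) = 3*((k + (-2 + W)) - 27) = 3*((-2 + W + k) - 27) = 3*(-29 + W + k) = -87 + 3*W + 3*k)
(r(65, 83) + (-45*84 - 94))*(30556/(-23414) + 48094) = ((-87 + 3*65 + 3*83) + (-45*84 - 94))*(30556/(-23414) + 48094) = ((-87 + 195 + 249) + (-3780 - 94))*(30556*(-1/23414) + 48094) = (357 - 3874)*(-15278/11707 + 48094) = -3517*563021180/11707 = -1980145490060/11707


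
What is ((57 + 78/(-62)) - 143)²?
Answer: 7317025/961 ≈ 7614.0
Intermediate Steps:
((57 + 78/(-62)) - 143)² = ((57 + 78*(-1/62)) - 143)² = ((57 - 39/31) - 143)² = (1728/31 - 143)² = (-2705/31)² = 7317025/961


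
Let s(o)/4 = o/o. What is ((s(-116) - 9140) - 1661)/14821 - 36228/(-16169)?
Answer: 362358495/239640749 ≈ 1.5121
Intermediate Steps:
s(o) = 4 (s(o) = 4*(o/o) = 4*1 = 4)
((s(-116) - 9140) - 1661)/14821 - 36228/(-16169) = ((4 - 9140) - 1661)/14821 - 36228/(-16169) = (-9136 - 1661)*(1/14821) - 36228*(-1/16169) = -10797*1/14821 + 36228/16169 = -10797/14821 + 36228/16169 = 362358495/239640749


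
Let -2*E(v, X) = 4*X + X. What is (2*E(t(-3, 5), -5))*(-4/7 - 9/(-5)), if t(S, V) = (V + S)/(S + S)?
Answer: 215/7 ≈ 30.714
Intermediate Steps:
t(S, V) = (S + V)/(2*S) (t(S, V) = (S + V)/((2*S)) = (S + V)*(1/(2*S)) = (S + V)/(2*S))
E(v, X) = -5*X/2 (E(v, X) = -(4*X + X)/2 = -5*X/2)
(2*E(t(-3, 5), -5))*(-4/7 - 9/(-5)) = (2*(-5/2*(-5)))*(-4/7 - 9/(-5)) = (2*(25/2))*(-4*1/7 - 9*(-1/5)) = 25*(-4/7 + 9/5) = 25*(43/35) = 215/7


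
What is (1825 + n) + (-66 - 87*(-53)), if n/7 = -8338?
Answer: -51996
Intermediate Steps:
n = -58366 (n = 7*(-8338) = -58366)
(1825 + n) + (-66 - 87*(-53)) = (1825 - 58366) + (-66 - 87*(-53)) = -56541 + (-66 + 4611) = -56541 + 4545 = -51996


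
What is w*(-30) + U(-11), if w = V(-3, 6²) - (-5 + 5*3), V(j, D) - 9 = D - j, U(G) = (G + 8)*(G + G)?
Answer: -1074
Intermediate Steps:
U(G) = 2*G*(8 + G) (U(G) = (8 + G)*(2*G) = 2*G*(8 + G))
V(j, D) = 9 + D - j (V(j, D) = 9 + (D - j) = 9 + D - j)
w = 38 (w = (9 + 6² - 1*(-3)) - (-5 + 5*3) = (9 + 36 + 3) - (-5 + 15) = 48 - 1*10 = 48 - 10 = 38)
w*(-30) + U(-11) = 38*(-30) + 2*(-11)*(8 - 11) = -1140 + 2*(-11)*(-3) = -1140 + 66 = -1074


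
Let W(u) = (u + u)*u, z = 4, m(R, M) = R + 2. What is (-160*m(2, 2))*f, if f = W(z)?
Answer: -20480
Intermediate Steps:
m(R, M) = 2 + R
W(u) = 2*u² (W(u) = (2*u)*u = 2*u²)
f = 32 (f = 2*4² = 2*16 = 32)
(-160*m(2, 2))*f = -160*(2 + 2)*32 = -160*4*32 = -640*32 = -20480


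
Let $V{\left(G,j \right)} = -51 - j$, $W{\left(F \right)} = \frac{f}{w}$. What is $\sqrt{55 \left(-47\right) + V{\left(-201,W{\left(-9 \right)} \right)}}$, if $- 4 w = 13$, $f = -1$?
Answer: $\frac{12 i \sqrt{3094}}{13} \approx 51.345 i$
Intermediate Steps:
$w = - \frac{13}{4}$ ($w = \left(- \frac{1}{4}\right) 13 = - \frac{13}{4} \approx -3.25$)
$W{\left(F \right)} = \frac{4}{13}$ ($W{\left(F \right)} = - \frac{1}{- \frac{13}{4}} = \left(-1\right) \left(- \frac{4}{13}\right) = \frac{4}{13}$)
$\sqrt{55 \left(-47\right) + V{\left(-201,W{\left(-9 \right)} \right)}} = \sqrt{55 \left(-47\right) - \frac{667}{13}} = \sqrt{-2585 - \frac{667}{13}} = \sqrt{- \frac{34272}{13}} = \frac{12 i \sqrt{3094}}{13}$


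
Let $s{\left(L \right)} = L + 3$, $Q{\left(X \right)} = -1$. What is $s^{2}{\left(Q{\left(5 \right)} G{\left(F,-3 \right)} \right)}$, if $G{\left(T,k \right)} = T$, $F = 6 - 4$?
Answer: $1$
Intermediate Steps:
$F = 2$
$s{\left(L \right)} = 3 + L$
$s^{2}{\left(Q{\left(5 \right)} G{\left(F,-3 \right)} \right)} = \left(3 - 2\right)^{2} = 1^{2} = 1$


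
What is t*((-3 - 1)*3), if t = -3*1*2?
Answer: 72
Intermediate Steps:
t = -6 (t = -3*2 = -6)
t*((-3 - 1)*3) = -6*(-3 - 1)*3 = -(-24)*3 = -6*(-12) = 72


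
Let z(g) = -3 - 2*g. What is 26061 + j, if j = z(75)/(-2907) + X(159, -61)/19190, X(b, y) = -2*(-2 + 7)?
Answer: 50011159/1919 ≈ 26061.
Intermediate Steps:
X(b, y) = -10 (X(b, y) = -2*5 = -10)
j = 100/1919 (j = (-3 - 2*75)/(-2907) - 10/19190 = (-3 - 150)*(-1/2907) - 10*1/19190 = -153*(-1/2907) - 1/1919 = 1/19 - 1/1919 = 100/1919 ≈ 0.052110)
26061 + j = 26061 + 100/1919 = 50011159/1919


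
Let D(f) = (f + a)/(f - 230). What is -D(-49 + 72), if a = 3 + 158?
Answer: 8/9 ≈ 0.88889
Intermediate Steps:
a = 161
D(f) = (161 + f)/(-230 + f) (D(f) = (f + 161)/(f - 230) = (161 + f)/(-230 + f))
-D(-49 + 72) = -(161 + (-49 + 72))/(-230 + (-49 + 72)) = -(161 + 23)/(-230 + 23) = -184/(-207) = -(-1)*184/207 = -1*(-8/9) = 8/9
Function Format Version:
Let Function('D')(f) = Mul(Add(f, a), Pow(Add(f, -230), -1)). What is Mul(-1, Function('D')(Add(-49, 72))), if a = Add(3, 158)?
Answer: Rational(8, 9) ≈ 0.88889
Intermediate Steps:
a = 161
Function('D')(f) = Mul(Pow(Add(-230, f), -1), Add(161, f)) (Function('D')(f) = Mul(Add(f, 161), Pow(Add(f, -230), -1)) = Mul(Add(161, f), Pow(Add(-230, f), -1)) = Mul(Pow(Add(-230, f), -1), Add(161, f)))
Mul(-1, Function('D')(Add(-49, 72))) = Mul(-1, Mul(Pow(Add(-230, Add(-49, 72)), -1), Add(161, Add(-49, 72)))) = Mul(-1, Mul(Pow(Add(-230, 23), -1), Add(161, 23))) = Mul(-1, Mul(Pow(-207, -1), 184)) = Mul(-1, Mul(Rational(-1, 207), 184)) = Mul(-1, Rational(-8, 9)) = Rational(8, 9)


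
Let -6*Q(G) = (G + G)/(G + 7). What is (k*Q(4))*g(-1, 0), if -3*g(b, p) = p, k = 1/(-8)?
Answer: 0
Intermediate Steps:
k = -⅛ ≈ -0.12500
g(b, p) = -p/3
Q(G) = -G/(3*(7 + G)) (Q(G) = -(G + G)/(6*(G + 7)) = -2*G/(6*(7 + G)) = -G/(3*(7 + G)))
(k*Q(4))*g(-1, 0) = (-(-1)*4/(8*(21 + 3*4)))*(-⅓*0) = -(-1)*4/(8*(21 + 12))*0 = -(-1)*4/(8*33)*0 = -⅛*(-4/33)*0 = (1/66)*0 = 0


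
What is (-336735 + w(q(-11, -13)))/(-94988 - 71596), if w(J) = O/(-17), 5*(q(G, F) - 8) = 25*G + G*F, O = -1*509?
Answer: 2861993/1415964 ≈ 2.0212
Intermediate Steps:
O = -509
q(G, F) = 8 + 5*G + F*G/5 (q(G, F) = 8 + (25*G + G*F)/5 = 8 + (25*G + F*G)/5 = 8 + (5*G + F*G/5) = 8 + 5*G + F*G/5)
w(J) = 509/17 (w(J) = -509/(-17) = -509*(-1/17) = 509/17)
(-336735 + w(q(-11, -13)))/(-94988 - 71596) = (-336735 + 509/17)/(-94988 - 71596) = -5723986/17/(-166584) = -5723986/17*(-1/166584) = 2861993/1415964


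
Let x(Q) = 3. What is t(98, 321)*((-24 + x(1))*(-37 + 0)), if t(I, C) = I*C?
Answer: 24442866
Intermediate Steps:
t(I, C) = C*I
t(98, 321)*((-24 + x(1))*(-37 + 0)) = (321*98)*((-24 + 3)*(-37 + 0)) = 31458*(-21*(-37)) = 31458*777 = 24442866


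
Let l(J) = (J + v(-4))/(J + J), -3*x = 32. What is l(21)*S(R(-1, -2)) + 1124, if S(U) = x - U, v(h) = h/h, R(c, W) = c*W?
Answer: 70394/63 ≈ 1117.4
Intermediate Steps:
x = -32/3 (x = -⅓*32 = -32/3 ≈ -10.667)
R(c, W) = W*c
v(h) = 1
l(J) = (1 + J)/(2*J) (l(J) = (J + 1)/(J + J) = (1 + J)/((2*J)) = (1 + J)*(1/(2*J)) = (1 + J)/(2*J))
S(U) = -32/3 - U
l(21)*S(R(-1, -2)) + 1124 = ((½)*(1 + 21)/21)*(-32/3 - (-2)*(-1)) + 1124 = ((½)*(1/21)*22)*(-32/3 - 1*2) + 1124 = 11*(-32/3 - 2)/21 + 1124 = (11/21)*(-38/3) + 1124 = -418/63 + 1124 = 70394/63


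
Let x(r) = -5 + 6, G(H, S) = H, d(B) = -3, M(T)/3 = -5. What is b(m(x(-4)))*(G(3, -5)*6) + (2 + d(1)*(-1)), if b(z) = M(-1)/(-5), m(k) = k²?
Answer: 59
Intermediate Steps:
M(T) = -15 (M(T) = 3*(-5) = -15)
x(r) = 1
b(z) = 3 (b(z) = -15/(-5) = -15*(-⅕) = 3)
b(m(x(-4)))*(G(3, -5)*6) + (2 + d(1)*(-1)) = 3*(3*6) + (2 - 3*(-1)) = 3*18 + (2 + 3) = 54 + 5 = 59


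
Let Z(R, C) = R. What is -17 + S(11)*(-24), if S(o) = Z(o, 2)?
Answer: -281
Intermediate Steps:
S(o) = o
-17 + S(11)*(-24) = -17 + 11*(-24) = -17 - 264 = -281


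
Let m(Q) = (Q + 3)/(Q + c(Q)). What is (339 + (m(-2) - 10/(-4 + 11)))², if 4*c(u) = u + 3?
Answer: 113569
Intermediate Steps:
c(u) = ¾ + u/4 (c(u) = (u + 3)/4 = (3 + u)/4 = ¾ + u/4)
m(Q) = (3 + Q)/(¾ + 5*Q/4) (m(Q) = (Q + 3)/(Q + (¾ + Q/4)) = (3 + Q)/(¾ + 5*Q/4))
(339 + (m(-2) - 10/(-4 + 11)))² = (339 + (4*(3 - 2)/(3 + 5*(-2)) - 10/(-4 + 11)))² = (339 + (4*1/(3 - 10) - 10/7))² = (339 + (4*1/(-7) + (⅐)*(-10)))² = (339 + (4*(-⅐)*1 - 10/7))² = (339 + (-4/7 - 10/7))² = (339 - 2)² = 337² = 113569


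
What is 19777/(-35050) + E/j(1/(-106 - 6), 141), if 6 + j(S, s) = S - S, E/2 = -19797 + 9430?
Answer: 363304019/105150 ≈ 3455.1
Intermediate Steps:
E = -20734 (E = 2*(-19797 + 9430) = 2*(-10367) = -20734)
j(S, s) = -6 (j(S, s) = -6 + (S - S) = -6 + 0 = -6)
19777/(-35050) + E/j(1/(-106 - 6), 141) = 19777/(-35050) - 20734/(-6) = 19777*(-1/35050) - 20734*(-⅙) = -19777/35050 + 10367/3 = 363304019/105150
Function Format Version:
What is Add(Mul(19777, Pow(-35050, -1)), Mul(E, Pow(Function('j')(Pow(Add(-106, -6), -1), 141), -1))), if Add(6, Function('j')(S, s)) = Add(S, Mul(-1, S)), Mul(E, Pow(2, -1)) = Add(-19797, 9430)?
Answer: Rational(363304019, 105150) ≈ 3455.1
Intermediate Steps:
E = -20734 (E = Mul(2, Add(-19797, 9430)) = Mul(2, -10367) = -20734)
Function('j')(S, s) = -6 (Function('j')(S, s) = Add(-6, Add(S, Mul(-1, S))) = Add(-6, 0) = -6)
Add(Mul(19777, Pow(-35050, -1)), Mul(E, Pow(Function('j')(Pow(Add(-106, -6), -1), 141), -1))) = Add(Mul(19777, Pow(-35050, -1)), Mul(-20734, Pow(-6, -1))) = Add(Mul(19777, Rational(-1, 35050)), Mul(-20734, Rational(-1, 6))) = Add(Rational(-19777, 35050), Rational(10367, 3)) = Rational(363304019, 105150)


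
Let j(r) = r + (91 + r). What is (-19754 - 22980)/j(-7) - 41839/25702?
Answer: -1101570871/1979054 ≈ -556.62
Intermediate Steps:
j(r) = 91 + 2*r
(-19754 - 22980)/j(-7) - 41839/25702 = (-19754 - 22980)/(91 + 2*(-7)) - 41839/25702 = -42734/(91 - 14) - 41839*1/25702 = -42734/77 - 41839/25702 = -1101570871/1979054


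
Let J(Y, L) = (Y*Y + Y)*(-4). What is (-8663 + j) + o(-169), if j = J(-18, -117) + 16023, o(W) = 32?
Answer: 6168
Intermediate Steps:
J(Y, L) = -4*Y - 4*Y² (J(Y, L) = (Y² + Y)*(-4) = (Y + Y²)*(-4) = -4*Y - 4*Y²)
j = 14799 (j = -4*(-18)*(1 - 18) + 16023 = -4*(-18)*(-17) + 16023 = -1224 + 16023 = 14799)
(-8663 + j) + o(-169) = (-8663 + 14799) + 32 = 6136 + 32 = 6168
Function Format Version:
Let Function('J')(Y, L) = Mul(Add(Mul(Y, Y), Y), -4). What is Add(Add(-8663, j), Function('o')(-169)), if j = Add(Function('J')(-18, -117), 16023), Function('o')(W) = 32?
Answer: 6168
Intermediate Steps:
Function('J')(Y, L) = Add(Mul(-4, Y), Mul(-4, Pow(Y, 2))) (Function('J')(Y, L) = Mul(Add(Pow(Y, 2), Y), -4) = Mul(Add(Y, Pow(Y, 2)), -4) = Add(Mul(-4, Y), Mul(-4, Pow(Y, 2))))
j = 14799 (j = Add(Mul(-4, -18, Add(1, -18)), 16023) = Add(Mul(-4, -18, -17), 16023) = Add(-1224, 16023) = 14799)
Add(Add(-8663, j), Function('o')(-169)) = Add(Add(-8663, 14799), 32) = Add(6136, 32) = 6168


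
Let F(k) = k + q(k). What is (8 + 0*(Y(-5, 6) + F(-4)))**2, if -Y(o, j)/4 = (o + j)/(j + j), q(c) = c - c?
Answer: 64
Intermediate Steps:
q(c) = 0
Y(o, j) = -2*(j + o)/j (Y(o, j) = -4*(o + j)/(j + j) = -4*(j + o)/(2*j) = -4*(j + o)*1/(2*j) = -2*(j + o)/j)
F(k) = k (F(k) = k + 0 = k)
(8 + 0*(Y(-5, 6) + F(-4)))**2 = (8 + 0*((-2 - 2*(-5)/6) - 4))**2 = (8 + 0*((-2 - 2*(-5)*1/6) - 4))**2 = (8 + 0*((-2 + 5/3) - 4))**2 = (8 + 0*(-1/3 - 4))**2 = (8 + 0*(-13/3))**2 = (8 + 0)**2 = 8**2 = 64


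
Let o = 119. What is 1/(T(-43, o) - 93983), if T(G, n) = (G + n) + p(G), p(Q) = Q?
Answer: -1/93950 ≈ -1.0644e-5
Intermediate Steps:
T(G, n) = n + 2*G (T(G, n) = (G + n) + G = n + 2*G)
1/(T(-43, o) - 93983) = 1/((119 + 2*(-43)) - 93983) = 1/((119 - 86) - 93983) = 1/(33 - 93983) = 1/(-93950) = -1/93950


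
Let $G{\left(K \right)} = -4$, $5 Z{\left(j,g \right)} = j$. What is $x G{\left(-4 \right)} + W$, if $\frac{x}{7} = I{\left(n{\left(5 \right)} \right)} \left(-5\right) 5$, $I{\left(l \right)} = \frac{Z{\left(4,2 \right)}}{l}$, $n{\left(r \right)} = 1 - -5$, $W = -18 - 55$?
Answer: $\frac{61}{3} \approx 20.333$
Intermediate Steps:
$W = -73$
$Z{\left(j,g \right)} = \frac{j}{5}$
$n{\left(r \right)} = 6$ ($n{\left(r \right)} = 1 + 5 = 6$)
$I{\left(l \right)} = \frac{4}{5 l}$ ($I{\left(l \right)} = \frac{\frac{1}{5} \cdot 4}{l} = \frac{4}{5 l}$)
$x = - \frac{70}{3}$ ($x = 7 \frac{4}{5 \cdot 6} \left(-5\right) 5 = 7 \cdot \frac{4}{5} \cdot \frac{1}{6} \left(-5\right) 5 = 7 \cdot \frac{2}{15} \left(-5\right) 5 = 7 \left(\left(- \frac{2}{3}\right) 5\right) = 7 \left(- \frac{10}{3}\right) = - \frac{70}{3} \approx -23.333$)
$x G{\left(-4 \right)} + W = \left(- \frac{70}{3}\right) \left(-4\right) - 73 = \frac{280}{3} - 73 = \frac{61}{3}$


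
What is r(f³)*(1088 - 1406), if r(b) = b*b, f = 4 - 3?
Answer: -318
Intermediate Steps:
f = 1
r(b) = b²
r(f³)*(1088 - 1406) = (1³)²*(1088 - 1406) = 1²*(-318) = 1*(-318) = -318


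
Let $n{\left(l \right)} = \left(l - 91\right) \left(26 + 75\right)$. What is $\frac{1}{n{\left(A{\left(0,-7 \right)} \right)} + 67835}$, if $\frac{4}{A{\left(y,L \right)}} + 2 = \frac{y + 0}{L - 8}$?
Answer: $\frac{1}{58442} \approx 1.7111 \cdot 10^{-5}$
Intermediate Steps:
$A{\left(y,L \right)} = \frac{4}{-2 + \frac{y}{-8 + L}}$ ($A{\left(y,L \right)} = \frac{4}{-2 + \frac{y + 0}{L - 8}} = \frac{4}{-2 + \frac{y}{-8 + L}}$)
$n{\left(l \right)} = -9191 + 101 l$ ($n{\left(l \right)} = \left(-91 + l\right) 101 = -9191 + 101 l$)
$\frac{1}{n{\left(A{\left(0,-7 \right)} \right)} + 67835} = \frac{1}{\left(-9191 + 101 \frac{4 \left(-8 - 7\right)}{16 + 0 - -14}\right) + 67835} = \frac{1}{\left(-9191 + 101 \cdot 4 \frac{1}{16 + 0 + 14} \left(-15\right)\right) + 67835} = \frac{1}{\left(-9191 + 101 \cdot 4 \cdot \frac{1}{30} \left(-15\right)\right) + 67835} = \frac{1}{\left(-9191 + 101 \left(-2\right)\right) + 67835} = \frac{1}{\left(-9191 - 202\right) + 67835} = \frac{1}{-9393 + 67835} = \frac{1}{58442}$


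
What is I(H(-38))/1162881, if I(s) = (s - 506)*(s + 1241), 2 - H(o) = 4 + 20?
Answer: -214544/387627 ≈ -0.55348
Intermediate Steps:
H(o) = -22 (H(o) = 2 - (4 + 20) = 2 - 1*24 = 2 - 24 = -22)
I(s) = (-506 + s)*(1241 + s)
I(H(-38))/1162881 = (-627946 + (-22)² + 735*(-22))/1162881 = (-627946 + 484 - 16170)*(1/1162881) = -643632*1/1162881 = -214544/387627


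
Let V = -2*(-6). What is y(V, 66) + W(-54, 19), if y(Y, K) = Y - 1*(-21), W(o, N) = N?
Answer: 52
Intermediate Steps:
V = 12
y(Y, K) = 21 + Y (y(Y, K) = Y + 21 = 21 + Y)
y(V, 66) + W(-54, 19) = (21 + 12) + 19 = 33 + 19 = 52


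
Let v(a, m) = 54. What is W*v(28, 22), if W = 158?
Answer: 8532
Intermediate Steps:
W*v(28, 22) = 158*54 = 8532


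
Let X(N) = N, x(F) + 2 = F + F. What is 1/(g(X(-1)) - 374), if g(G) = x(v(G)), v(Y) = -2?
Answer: -1/380 ≈ -0.0026316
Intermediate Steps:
x(F) = -2 + 2*F (x(F) = -2 + (F + F) = -2 + 2*F)
g(G) = -6 (g(G) = -2 + 2*(-2) = -2 - 4 = -6)
1/(g(X(-1)) - 374) = 1/(-6 - 374) = 1/(-380) = -1/380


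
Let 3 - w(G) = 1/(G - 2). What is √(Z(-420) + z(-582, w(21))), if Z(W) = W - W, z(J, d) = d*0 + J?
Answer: I*√582 ≈ 24.125*I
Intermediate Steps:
w(G) = 3 - 1/(-2 + G) (w(G) = 3 - 1/(G - 2) = 3 - 1/(-2 + G))
z(J, d) = J (z(J, d) = 0 + J = J)
Z(W) = 0
√(Z(-420) + z(-582, w(21))) = √(0 - 582) = √(-582) = I*√582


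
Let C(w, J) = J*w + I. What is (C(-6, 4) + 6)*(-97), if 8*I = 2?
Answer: 6887/4 ≈ 1721.8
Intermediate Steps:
I = 1/4 (I = (1/8)*2 = 1/4 ≈ 0.25000)
C(w, J) = 1/4 + J*w (C(w, J) = J*w + 1/4 = 1/4 + J*w)
(C(-6, 4) + 6)*(-97) = ((1/4 + 4*(-6)) + 6)*(-97) = ((1/4 - 24) + 6)*(-97) = (-95/4 + 6)*(-97) = -71/4*(-97) = 6887/4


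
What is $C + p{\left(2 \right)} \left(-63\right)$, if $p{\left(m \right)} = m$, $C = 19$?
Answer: $-107$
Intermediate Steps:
$C + p{\left(2 \right)} \left(-63\right) = 19 + 2 \left(-63\right) = 19 - 126 = -107$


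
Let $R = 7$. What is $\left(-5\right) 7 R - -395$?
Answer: $150$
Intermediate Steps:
$\left(-5\right) 7 R - -395 = \left(-5\right) 7 \cdot 7 - -395 = \left(-35\right) 7 + 395 = -245 + 395 = 150$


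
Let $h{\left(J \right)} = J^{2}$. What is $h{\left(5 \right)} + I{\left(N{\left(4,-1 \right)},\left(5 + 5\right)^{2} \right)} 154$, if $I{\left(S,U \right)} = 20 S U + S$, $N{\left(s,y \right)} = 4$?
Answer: $1232641$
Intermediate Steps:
$I{\left(S,U \right)} = S + 20 S U$ ($I{\left(S,U \right)} = 20 S U + S = S + 20 S U$)
$h{\left(5 \right)} + I{\left(N{\left(4,-1 \right)},\left(5 + 5\right)^{2} \right)} 154 = 5^{2} + 4 \left(1 + 20 \left(5 + 5\right)^{2}\right) 154 = 25 + 4 \left(1 + 20 \cdot 10^{2}\right) 154 = 25 + 4 \left(1 + 20 \cdot 100\right) 154 = 25 + 4 \left(1 + 2000\right) 154 = 25 + 4 \cdot 2001 \cdot 154 = 25 + 8004 \cdot 154 = 25 + 1232616 = 1232641$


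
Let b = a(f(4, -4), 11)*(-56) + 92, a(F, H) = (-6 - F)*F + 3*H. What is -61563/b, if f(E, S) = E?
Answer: -61563/484 ≈ -127.20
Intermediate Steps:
a(F, H) = 3*H + F*(-6 - F) (a(F, H) = F*(-6 - F) + 3*H = 3*H + F*(-6 - F))
b = 484 (b = (-1*4**2 - 6*4 + 3*11)*(-56) + 92 = (-1*16 - 24 + 33)*(-56) + 92 = (-16 - 24 + 33)*(-56) + 92 = -7*(-56) + 92 = 392 + 92 = 484)
-61563/b = -61563/484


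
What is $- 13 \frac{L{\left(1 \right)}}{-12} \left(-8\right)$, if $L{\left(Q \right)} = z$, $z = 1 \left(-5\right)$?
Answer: $\frac{130}{3} \approx 43.333$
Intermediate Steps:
$z = -5$
$L{\left(Q \right)} = -5$
$- 13 \frac{L{\left(1 \right)}}{-12} \left(-8\right) = - 13 \left(- \frac{5}{-12}\right) \left(-8\right) = - 13 \left(\left(-5\right) \left(- \frac{1}{12}\right)\right) \left(-8\right) = \left(-13\right) \frac{5}{12} \left(-8\right) = \left(- \frac{65}{12}\right) \left(-8\right) = \frac{130}{3}$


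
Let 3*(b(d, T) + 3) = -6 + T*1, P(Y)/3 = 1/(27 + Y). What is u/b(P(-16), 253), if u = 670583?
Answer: 2011749/238 ≈ 8452.7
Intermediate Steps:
P(Y) = 3/(27 + Y)
b(d, T) = -5 + T/3 (b(d, T) = -3 + (-6 + T*1)/3 = -3 + (-6 + T)/3 = -3 + (-2 + T/3) = -5 + T/3)
u/b(P(-16), 253) = 670583/(-5 + (⅓)*253) = 670583/(-5 + 253/3) = 670583/(238/3) = 670583*(3/238) = 2011749/238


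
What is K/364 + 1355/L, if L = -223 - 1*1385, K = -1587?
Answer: -761279/146328 ≈ -5.2026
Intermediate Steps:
L = -1608 (L = -223 - 1385 = -1608)
K/364 + 1355/L = -1587/364 + 1355/(-1608) = -1587*1/364 + 1355*(-1/1608) = -1587/364 - 1355/1608 = -761279/146328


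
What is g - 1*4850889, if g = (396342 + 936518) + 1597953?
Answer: -1920076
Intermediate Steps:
g = 2930813 (g = 1332860 + 1597953 = 2930813)
g - 1*4850889 = 2930813 - 1*4850889 = 2930813 - 4850889 = -1920076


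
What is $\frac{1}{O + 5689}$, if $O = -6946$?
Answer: $- \frac{1}{1257} \approx -0.00079555$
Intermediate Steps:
$\frac{1}{O + 5689} = \frac{1}{-6946 + 5689} = \frac{1}{-1257} = - \frac{1}{1257}$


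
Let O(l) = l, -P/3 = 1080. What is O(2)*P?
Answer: -6480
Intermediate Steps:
P = -3240 (P = -3*1080 = -3240)
O(2)*P = 2*(-3240) = -6480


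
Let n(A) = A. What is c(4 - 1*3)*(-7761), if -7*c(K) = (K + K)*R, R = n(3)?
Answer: 46566/7 ≈ 6652.3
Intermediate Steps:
R = 3
c(K) = -6*K/7 (c(K) = -(K + K)*3/7 = -2*K*3/7 = -6*K/7)
c(4 - 1*3)*(-7761) = -6*(4 - 1*3)/7*(-7761) = -6*(4 - 3)/7*(-7761) = -6/7*1*(-7761) = -6/7*(-7761) = 46566/7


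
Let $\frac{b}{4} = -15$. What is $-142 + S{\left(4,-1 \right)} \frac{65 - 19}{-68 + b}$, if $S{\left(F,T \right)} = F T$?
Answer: $- \frac{2249}{16} \approx -140.56$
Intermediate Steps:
$b = -60$ ($b = 4 \left(-15\right) = -60$)
$-142 + S{\left(4,-1 \right)} \frac{65 - 19}{-68 + b} = -142 + 4 \left(-1\right) \frac{65 - 19}{-68 - 60} = -142 - 4 \frac{46}{-128} = -142 - 4 \cdot 46 \left(- \frac{1}{128}\right) = -142 - - \frac{23}{16} = -142 + \frac{23}{16} = - \frac{2249}{16}$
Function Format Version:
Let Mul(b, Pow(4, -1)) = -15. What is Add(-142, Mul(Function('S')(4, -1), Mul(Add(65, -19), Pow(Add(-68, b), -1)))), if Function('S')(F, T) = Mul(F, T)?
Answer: Rational(-2249, 16) ≈ -140.56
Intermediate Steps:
b = -60 (b = Mul(4, -15) = -60)
Add(-142, Mul(Function('S')(4, -1), Mul(Add(65, -19), Pow(Add(-68, b), -1)))) = Add(-142, Mul(Mul(4, -1), Mul(Add(65, -19), Pow(Add(-68, -60), -1)))) = Add(-142, Mul(-4, Mul(46, Pow(-128, -1)))) = Add(-142, Mul(-4, Mul(46, Rational(-1, 128)))) = Add(-142, Mul(-4, Rational(-23, 64))) = Add(-142, Rational(23, 16)) = Rational(-2249, 16)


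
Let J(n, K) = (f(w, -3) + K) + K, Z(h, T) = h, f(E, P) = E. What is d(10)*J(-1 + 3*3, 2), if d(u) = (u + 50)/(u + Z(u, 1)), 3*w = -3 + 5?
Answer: 14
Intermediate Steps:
w = ⅔ (w = (-3 + 5)/3 = (⅓)*2 = ⅔ ≈ 0.66667)
J(n, K) = ⅔ + 2*K (J(n, K) = (⅔ + K) + K = ⅔ + 2*K)
d(u) = (50 + u)/(2*u) (d(u) = (u + 50)/(u + u) = (50 + u)/((2*u)) = (50 + u)*(1/(2*u)) = (50 + u)/(2*u))
d(10)*J(-1 + 3*3, 2) = ((½)*(50 + 10)/10)*(⅔ + 2*2) = ((½)*(⅒)*60)*(⅔ + 4) = 3*(14/3) = 14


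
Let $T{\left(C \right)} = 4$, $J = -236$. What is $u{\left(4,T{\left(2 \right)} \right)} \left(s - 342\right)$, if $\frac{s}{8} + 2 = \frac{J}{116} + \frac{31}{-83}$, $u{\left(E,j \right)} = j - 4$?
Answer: $0$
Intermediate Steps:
$u{\left(E,j \right)} = -4 + j$ ($u{\left(E,j \right)} = j - 4 = -4 + j$)
$s = - \frac{84880}{2407}$ ($s = -16 + 8 \left(- \frac{236}{116} + \frac{31}{-83}\right) = -16 + 8 \left(\left(-236\right) \frac{1}{116} + 31 \left(- \frac{1}{83}\right)\right) = -16 + 8 \left(- \frac{59}{29} - \frac{31}{83}\right) = -16 + 8 \left(- \frac{5796}{2407}\right) = -16 - \frac{46368}{2407} = - \frac{84880}{2407} \approx -35.264$)
$u{\left(4,T{\left(2 \right)} \right)} \left(s - 342\right) = \left(-4 + 4\right) \left(- \frac{84880}{2407} - 342\right) = 0 \left(- \frac{908074}{2407}\right) = 0$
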